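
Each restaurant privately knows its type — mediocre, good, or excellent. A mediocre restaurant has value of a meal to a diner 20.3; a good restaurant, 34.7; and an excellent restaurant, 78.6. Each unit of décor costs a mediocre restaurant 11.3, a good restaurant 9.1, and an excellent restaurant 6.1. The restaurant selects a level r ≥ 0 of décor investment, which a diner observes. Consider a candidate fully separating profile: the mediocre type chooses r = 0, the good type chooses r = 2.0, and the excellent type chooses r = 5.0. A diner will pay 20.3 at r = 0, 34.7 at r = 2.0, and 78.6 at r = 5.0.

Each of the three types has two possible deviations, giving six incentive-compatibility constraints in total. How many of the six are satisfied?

Excellent (own payoff 78.6 − 6.1×5.0 = 48.1): to r=0 gives 20.3 → no gain ✓; to r=2.0 gives 34.7 − 6.1×2.0 = 22.5 → no gain ✓.
Mediocre (own payoff 20.3): to r=2.0 gives 34.7 − 11.3×2.0 = 12.1 → no gain ✓; to r=5.0 gives 78.6 − 11.3×5.0 = 22.1 → profitable ✗.
Good (own payoff 34.7 − 9.1×2.0 = 16.5): to r=0 gives 20.3 → profitable ✗; to r=5.0 gives 78.6 − 9.1×5.0 = 33.1 → profitable ✗.
3 of the 6 constraints hold; not an equilibrium.

3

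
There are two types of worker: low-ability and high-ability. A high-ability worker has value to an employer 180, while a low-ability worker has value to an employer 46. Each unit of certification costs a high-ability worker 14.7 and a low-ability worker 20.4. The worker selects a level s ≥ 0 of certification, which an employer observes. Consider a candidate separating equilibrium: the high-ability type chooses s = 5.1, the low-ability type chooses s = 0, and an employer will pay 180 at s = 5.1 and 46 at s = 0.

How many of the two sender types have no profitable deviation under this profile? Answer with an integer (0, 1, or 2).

1

High-ability type: signal → 180 − 14.7 × 5.1 = 105.03; deviate to 0 → 46. IC holds (105.03 ≥ 46).
Low-ability type: stay at 0 → 46; mimic → 180 − 20.4 × 5.1 = 75.96. IC fails (46 < 75.96).
1 of 2 constraints hold, so this profile is not an equilibrium.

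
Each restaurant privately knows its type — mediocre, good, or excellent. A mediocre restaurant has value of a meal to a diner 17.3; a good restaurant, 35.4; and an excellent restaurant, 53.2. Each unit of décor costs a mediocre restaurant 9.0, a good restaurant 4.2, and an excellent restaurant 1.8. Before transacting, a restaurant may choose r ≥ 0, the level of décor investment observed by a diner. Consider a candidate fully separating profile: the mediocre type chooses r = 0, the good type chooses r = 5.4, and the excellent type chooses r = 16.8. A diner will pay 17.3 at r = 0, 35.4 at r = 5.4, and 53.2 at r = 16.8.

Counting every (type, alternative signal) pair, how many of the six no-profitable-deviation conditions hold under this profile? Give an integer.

Mediocre (own payoff 17.3): to r=5.4 gives 35.4 − 9.0×5.4 = -13.2 → no gain ✓; to r=16.8 gives 53.2 − 9.0×16.8 = -98 → no gain ✓.
Good (own payoff 35.4 − 4.2×5.4 = 12.72): to r=0 gives 17.3 → profitable ✗; to r=16.8 gives 53.2 − 4.2×16.8 = -17.36 → no gain ✓.
Excellent (own payoff 53.2 − 1.8×16.8 = 22.96): to r=0 gives 17.3 → no gain ✓; to r=5.4 gives 35.4 − 1.8×5.4 = 25.68 → profitable ✗.
4 of the 6 constraints hold; not an equilibrium.

4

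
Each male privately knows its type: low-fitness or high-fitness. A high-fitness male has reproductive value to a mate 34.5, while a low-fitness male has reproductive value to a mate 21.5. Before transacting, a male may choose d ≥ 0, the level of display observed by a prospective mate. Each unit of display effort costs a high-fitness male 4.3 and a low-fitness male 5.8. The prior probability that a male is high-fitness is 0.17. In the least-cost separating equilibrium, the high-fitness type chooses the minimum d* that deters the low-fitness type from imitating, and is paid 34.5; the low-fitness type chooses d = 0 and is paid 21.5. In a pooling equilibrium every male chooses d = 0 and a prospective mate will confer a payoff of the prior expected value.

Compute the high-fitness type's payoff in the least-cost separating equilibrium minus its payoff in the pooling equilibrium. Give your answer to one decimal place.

1.2

Least-cost separating signal: d* solves 21.5 = 34.5 − 5.8·d*, so d* = (34.5 − 21.5)/5.8 ≈ 2.2414.
High-fitness type's separating payoff: 34.5 − 4.3 × d* = 34.5 − 4.3 × (34.5 − 21.5)/5.8 = 34.5 − 55.9/5.8 ≈ 24.862.
Pooling payoff: 0.17 × 34.5 + 0.83 × 21.5 = 23.71.
Difference: 24.862 − 23.71 = 1.152, i.e. 1.2 to one decimal place.
The high-fitness type prefers to separate.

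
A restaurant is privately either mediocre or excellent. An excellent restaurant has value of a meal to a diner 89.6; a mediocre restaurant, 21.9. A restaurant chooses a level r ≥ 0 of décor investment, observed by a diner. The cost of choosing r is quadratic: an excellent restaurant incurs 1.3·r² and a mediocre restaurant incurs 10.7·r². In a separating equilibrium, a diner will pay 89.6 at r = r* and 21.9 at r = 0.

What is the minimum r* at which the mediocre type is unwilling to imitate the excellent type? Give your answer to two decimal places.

The mediocre type at r = 0 receives 21.9; imitating at r* yields 89.6 − 10.7·r*².
Indifference: 21.9 = 89.6 − 10.7·r*², so r*² = (89.6 − 21.9) / 10.7 ≈ 6.3271.
r* = √6.3271 ≈ 2.52.

2.52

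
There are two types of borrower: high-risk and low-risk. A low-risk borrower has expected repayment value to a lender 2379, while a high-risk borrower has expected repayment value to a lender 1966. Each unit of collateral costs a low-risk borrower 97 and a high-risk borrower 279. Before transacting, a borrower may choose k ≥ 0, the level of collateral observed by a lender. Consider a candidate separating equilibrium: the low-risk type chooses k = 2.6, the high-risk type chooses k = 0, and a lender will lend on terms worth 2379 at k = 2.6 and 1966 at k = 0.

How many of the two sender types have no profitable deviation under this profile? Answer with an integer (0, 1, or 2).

Low-risk type: signal → 2379 − 97 × 2.6 = 2126.8; deviate to 0 → 1966. IC holds (2126.8 ≥ 1966).
High-risk type: stay at 0 → 1966; mimic → 2379 − 279 × 2.6 = 1653.6. IC holds (1966 ≥ 1653.6).
2 of 2 constraints hold, so this is a separating equilibrium.

2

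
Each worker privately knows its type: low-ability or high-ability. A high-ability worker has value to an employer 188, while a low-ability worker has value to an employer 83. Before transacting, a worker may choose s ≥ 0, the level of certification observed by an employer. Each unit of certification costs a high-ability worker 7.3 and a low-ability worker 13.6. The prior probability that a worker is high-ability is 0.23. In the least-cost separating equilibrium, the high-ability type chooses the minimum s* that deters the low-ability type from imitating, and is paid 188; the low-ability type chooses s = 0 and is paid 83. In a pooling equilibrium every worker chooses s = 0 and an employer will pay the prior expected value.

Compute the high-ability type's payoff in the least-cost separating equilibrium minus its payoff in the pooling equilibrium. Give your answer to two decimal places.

Least-cost separating signal: s* solves 83 = 188 − 13.6·s*, so s* = (188 − 83)/13.6 ≈ 7.7206.
High-ability type's separating payoff: 188 − 7.3 × s* = 188 − 7.3 × (188 − 83)/13.6 = 188 − 766.5/13.6 ≈ 131.6397.
Pooling payoff: 0.23 × 188 + 0.77 × 83 = 107.15.
Difference: 131.6397 − 107.15 = 24.4897, i.e. 24.49 to two decimal places.
The high-ability type prefers to separate.

24.49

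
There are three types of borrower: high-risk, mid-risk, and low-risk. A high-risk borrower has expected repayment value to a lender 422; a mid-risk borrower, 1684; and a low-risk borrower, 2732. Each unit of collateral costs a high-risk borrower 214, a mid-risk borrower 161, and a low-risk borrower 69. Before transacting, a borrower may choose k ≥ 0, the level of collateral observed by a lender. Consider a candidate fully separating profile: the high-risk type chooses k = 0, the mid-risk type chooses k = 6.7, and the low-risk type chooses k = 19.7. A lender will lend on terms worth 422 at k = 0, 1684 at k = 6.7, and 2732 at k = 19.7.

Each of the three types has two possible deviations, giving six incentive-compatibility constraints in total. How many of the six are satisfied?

High-risk (own payoff 422): to k=6.7 gives 1684 − 214×6.7 = 250.2 → no gain ✓; to k=19.7 gives 2732 − 214×19.7 = -1483.8 → no gain ✓.
Mid-risk (own payoff 1684 − 161×6.7 = 605.3): to k=0 gives 422 → no gain ✓; to k=19.7 gives 2732 − 161×19.7 = -439.7 → no gain ✓.
Low-risk (own payoff 2732 − 69×19.7 = 1372.7): to k=0 gives 422 → no gain ✓; to k=6.7 gives 1684 − 69×6.7 = 1221.7 → no gain ✓.
6 of the 6 constraints hold; this profile is a separating equilibrium.

6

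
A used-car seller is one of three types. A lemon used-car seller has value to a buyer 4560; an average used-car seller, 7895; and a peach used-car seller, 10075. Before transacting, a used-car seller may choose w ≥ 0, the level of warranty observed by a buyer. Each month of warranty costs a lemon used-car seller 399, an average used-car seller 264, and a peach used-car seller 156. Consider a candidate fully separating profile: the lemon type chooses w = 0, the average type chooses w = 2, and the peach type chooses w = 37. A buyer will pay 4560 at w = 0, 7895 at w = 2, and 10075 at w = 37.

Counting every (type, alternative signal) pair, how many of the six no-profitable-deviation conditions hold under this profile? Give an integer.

3

Lemon (own payoff 4560): to w=2 gives 7895 − 399×2 = 7097 → profitable ✗; to w=37 gives 10075 − 399×37 = -4688 → no gain ✓.
Peach (own payoff 10075 − 156×37 = 4303): to w=0 gives 4560 → profitable ✗; to w=2 gives 7895 − 156×2 = 7583 → profitable ✗.
Average (own payoff 7895 − 264×2 = 7367): to w=0 gives 4560 → no gain ✓; to w=37 gives 10075 − 264×37 = 307 → no gain ✓.
3 of the 6 constraints hold; not an equilibrium.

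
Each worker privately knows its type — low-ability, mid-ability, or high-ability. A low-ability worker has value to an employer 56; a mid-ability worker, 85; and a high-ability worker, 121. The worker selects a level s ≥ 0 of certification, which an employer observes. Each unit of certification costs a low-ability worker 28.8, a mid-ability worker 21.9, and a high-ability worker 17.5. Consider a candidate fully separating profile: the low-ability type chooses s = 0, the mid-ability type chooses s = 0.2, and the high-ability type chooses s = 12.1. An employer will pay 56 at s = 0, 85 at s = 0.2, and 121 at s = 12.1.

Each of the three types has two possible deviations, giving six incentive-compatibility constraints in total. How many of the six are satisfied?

3

Low-ability (own payoff 56): to s=0.2 gives 85 − 28.8×0.2 = 79.24 → profitable ✗; to s=12.1 gives 121 − 28.8×12.1 = -227.48 → no gain ✓.
Mid-ability (own payoff 85 − 21.9×0.2 = 80.62): to s=0 gives 56 → no gain ✓; to s=12.1 gives 121 − 21.9×12.1 = -143.99 → no gain ✓.
High-ability (own payoff 121 − 17.5×12.1 = -90.75): to s=0 gives 56 → profitable ✗; to s=0.2 gives 85 − 17.5×0.2 = 81.5 → profitable ✗.
3 of the 6 constraints hold; not an equilibrium.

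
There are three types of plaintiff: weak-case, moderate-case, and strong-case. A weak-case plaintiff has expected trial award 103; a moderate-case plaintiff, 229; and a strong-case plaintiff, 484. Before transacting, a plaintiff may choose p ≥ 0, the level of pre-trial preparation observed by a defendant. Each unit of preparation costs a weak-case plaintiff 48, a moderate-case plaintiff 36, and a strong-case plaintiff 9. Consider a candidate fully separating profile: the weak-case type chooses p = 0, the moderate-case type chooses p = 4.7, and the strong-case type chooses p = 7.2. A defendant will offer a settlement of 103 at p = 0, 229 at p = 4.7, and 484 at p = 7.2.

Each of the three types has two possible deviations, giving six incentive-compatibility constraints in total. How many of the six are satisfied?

3

Weak-case (own payoff 103): to p=4.7 gives 229 − 48×4.7 = 3.4 → no gain ✓; to p=7.2 gives 484 − 48×7.2 = 138.4 → profitable ✗.
Strong-case (own payoff 484 − 9×7.2 = 419.2): to p=0 gives 103 → no gain ✓; to p=4.7 gives 229 − 9×4.7 = 186.7 → no gain ✓.
Moderate-case (own payoff 229 − 36×4.7 = 59.8): to p=0 gives 103 → profitable ✗; to p=7.2 gives 484 − 36×7.2 = 224.8 → profitable ✗.
3 of the 6 constraints hold; not an equilibrium.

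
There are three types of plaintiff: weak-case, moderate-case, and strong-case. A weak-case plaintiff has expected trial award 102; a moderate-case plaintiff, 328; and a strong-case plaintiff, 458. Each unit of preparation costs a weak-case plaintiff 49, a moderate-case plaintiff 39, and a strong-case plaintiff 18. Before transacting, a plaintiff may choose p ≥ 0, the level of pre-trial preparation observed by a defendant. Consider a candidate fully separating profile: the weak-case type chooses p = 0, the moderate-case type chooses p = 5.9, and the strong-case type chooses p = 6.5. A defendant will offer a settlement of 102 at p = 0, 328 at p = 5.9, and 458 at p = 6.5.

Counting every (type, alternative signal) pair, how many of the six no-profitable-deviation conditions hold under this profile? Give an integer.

Moderate-case (own payoff 328 − 39×5.9 = 97.9): to p=0 gives 102 → profitable ✗; to p=6.5 gives 458 − 39×6.5 = 204.5 → profitable ✗.
Strong-case (own payoff 458 − 18×6.5 = 341): to p=0 gives 102 → no gain ✓; to p=5.9 gives 328 − 18×5.9 = 221.8 → no gain ✓.
Weak-case (own payoff 102): to p=5.9 gives 328 − 49×5.9 = 38.9 → no gain ✓; to p=6.5 gives 458 − 49×6.5 = 139.5 → profitable ✗.
3 of the 6 constraints hold; not an equilibrium.

3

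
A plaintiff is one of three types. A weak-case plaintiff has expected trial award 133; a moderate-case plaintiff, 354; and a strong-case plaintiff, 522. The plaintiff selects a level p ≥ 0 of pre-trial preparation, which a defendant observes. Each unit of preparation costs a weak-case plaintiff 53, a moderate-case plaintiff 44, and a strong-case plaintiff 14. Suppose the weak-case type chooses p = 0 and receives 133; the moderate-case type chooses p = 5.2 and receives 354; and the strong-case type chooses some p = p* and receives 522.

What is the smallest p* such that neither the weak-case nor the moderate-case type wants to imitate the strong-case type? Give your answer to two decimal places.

Weak-case type (on-path payoff 133) won't mimic when 133 ≥ 522 − 53·p*, i.e. p* ≥ 7.34.
Moderate-case type (on-path payoff 354 − 44×5.2 = 125.2) won't mimic when 125.2 ≥ 522 − 44·p*, i.e. p* ≥ 9.02.
Both must hold, so p* = max(7.34, 9.02) = 9.02. The moderate-case type's constraint binds.

9.02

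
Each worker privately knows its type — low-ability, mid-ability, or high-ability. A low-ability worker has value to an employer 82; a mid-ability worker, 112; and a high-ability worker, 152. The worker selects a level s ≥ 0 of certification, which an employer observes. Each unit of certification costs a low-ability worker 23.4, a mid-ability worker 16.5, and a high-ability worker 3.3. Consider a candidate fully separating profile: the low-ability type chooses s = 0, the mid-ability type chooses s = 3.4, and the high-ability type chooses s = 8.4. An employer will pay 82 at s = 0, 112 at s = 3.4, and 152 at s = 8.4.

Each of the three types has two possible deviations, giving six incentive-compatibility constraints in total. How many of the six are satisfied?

5

Low-ability (own payoff 82): to s=3.4 gives 112 − 23.4×3.4 = 32.44 → no gain ✓; to s=8.4 gives 152 − 23.4×8.4 = -44.56 → no gain ✓.
Mid-ability (own payoff 112 − 16.5×3.4 = 55.9): to s=0 gives 82 → profitable ✗; to s=8.4 gives 152 − 16.5×8.4 = 13.4 → no gain ✓.
High-ability (own payoff 152 − 3.3×8.4 = 124.28): to s=0 gives 82 → no gain ✓; to s=3.4 gives 112 − 3.3×3.4 = 100.78 → no gain ✓.
5 of the 6 constraints hold; not an equilibrium.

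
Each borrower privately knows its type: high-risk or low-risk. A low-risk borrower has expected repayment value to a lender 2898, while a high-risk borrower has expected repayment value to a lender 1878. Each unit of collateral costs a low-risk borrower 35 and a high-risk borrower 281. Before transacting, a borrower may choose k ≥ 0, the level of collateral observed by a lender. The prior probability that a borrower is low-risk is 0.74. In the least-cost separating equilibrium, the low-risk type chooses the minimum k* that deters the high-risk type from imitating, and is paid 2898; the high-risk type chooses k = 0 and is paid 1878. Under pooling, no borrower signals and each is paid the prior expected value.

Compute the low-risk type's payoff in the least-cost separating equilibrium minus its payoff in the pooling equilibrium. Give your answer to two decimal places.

138.15

Least-cost separating signal: k* solves 1878 = 2898 − 281·k*, so k* = (2898 − 1878)/281 ≈ 3.6299.
Low-risk type's separating payoff: 2898 − 35 × k* = 2898 − 35 × (2898 − 1878)/281 = 2898 − 35700/281 ≈ 2770.9537.
Pooling payoff: 0.74 × 2898 + 0.26 × 1878 = 2632.8.
Difference: 2770.9537 − 2632.8 = 138.1537, i.e. 138.15 to two decimal places.
The low-risk type prefers to separate.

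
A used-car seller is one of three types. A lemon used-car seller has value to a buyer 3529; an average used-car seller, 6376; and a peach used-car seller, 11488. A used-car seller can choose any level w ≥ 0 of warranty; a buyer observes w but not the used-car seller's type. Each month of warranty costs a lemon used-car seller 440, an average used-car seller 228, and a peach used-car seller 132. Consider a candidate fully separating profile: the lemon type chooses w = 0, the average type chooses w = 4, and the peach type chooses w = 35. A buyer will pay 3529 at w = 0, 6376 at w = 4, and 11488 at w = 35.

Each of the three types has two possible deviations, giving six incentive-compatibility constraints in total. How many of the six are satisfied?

Average (own payoff 6376 − 228×4 = 5464): to w=0 gives 3529 → no gain ✓; to w=35 gives 11488 − 228×35 = 3508 → no gain ✓.
Peach (own payoff 11488 − 132×35 = 6868): to w=0 gives 3529 → no gain ✓; to w=4 gives 6376 − 132×4 = 5848 → no gain ✓.
Lemon (own payoff 3529): to w=4 gives 6376 − 440×4 = 4616 → profitable ✗; to w=35 gives 11488 − 440×35 = -3912 → no gain ✓.
5 of the 6 constraints hold; not an equilibrium.

5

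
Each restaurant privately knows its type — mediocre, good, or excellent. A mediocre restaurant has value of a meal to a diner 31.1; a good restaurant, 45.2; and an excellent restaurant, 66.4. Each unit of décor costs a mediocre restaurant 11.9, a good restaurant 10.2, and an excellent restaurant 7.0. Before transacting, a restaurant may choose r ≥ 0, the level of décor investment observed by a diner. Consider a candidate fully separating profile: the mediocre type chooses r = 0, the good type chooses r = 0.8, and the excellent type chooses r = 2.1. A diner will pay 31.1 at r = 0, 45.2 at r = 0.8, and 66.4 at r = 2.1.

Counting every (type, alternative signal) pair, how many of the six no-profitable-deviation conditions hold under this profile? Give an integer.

3

Mediocre (own payoff 31.1): to r=0.8 gives 45.2 − 11.9×0.8 = 35.68 → profitable ✗; to r=2.1 gives 66.4 − 11.9×2.1 = 41.41 → profitable ✗.
Good (own payoff 45.2 − 10.2×0.8 = 37.04): to r=0 gives 31.1 → no gain ✓; to r=2.1 gives 66.4 − 10.2×2.1 = 44.98 → profitable ✗.
Excellent (own payoff 66.4 − 7.0×2.1 = 51.7): to r=0 gives 31.1 → no gain ✓; to r=0.8 gives 45.2 − 7.0×0.8 = 39.6 → no gain ✓.
3 of the 6 constraints hold; not an equilibrium.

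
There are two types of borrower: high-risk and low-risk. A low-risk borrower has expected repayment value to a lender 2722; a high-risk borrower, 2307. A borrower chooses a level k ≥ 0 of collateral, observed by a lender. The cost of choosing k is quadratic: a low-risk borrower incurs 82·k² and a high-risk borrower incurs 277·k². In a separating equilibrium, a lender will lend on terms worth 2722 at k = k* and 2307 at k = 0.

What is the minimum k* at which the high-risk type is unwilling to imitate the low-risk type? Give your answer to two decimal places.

The high-risk type at k = 0 receives 2307; imitating at k* yields 2722 − 277·k*².
Indifference: 2307 = 2722 − 277·k*², so k*² = (2722 − 2307) / 277 ≈ 1.4982.
k* = √1.4982 ≈ 1.22.

1.22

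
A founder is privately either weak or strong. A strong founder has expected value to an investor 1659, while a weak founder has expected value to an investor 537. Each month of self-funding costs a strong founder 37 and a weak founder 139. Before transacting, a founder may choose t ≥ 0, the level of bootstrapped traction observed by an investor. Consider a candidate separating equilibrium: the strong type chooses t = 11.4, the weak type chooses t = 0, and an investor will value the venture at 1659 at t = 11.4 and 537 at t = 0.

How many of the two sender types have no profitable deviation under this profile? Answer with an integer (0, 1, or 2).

2

Weak type: stay at 0 → 537; mimic → 1659 − 139 × 11.4 = 74.4. IC holds (537 ≥ 74.4).
Strong type: signal → 1659 − 37 × 11.4 = 1237.2; deviate to 0 → 537. IC holds (1237.2 ≥ 537).
2 of 2 constraints hold, so this is a separating equilibrium.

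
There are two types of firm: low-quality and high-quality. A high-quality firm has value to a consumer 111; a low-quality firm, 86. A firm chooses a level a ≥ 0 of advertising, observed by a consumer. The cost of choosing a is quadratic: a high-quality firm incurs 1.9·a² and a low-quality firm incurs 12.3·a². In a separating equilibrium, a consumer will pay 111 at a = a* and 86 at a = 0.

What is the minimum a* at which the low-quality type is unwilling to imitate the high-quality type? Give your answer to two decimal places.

1.43

The low-quality type at a = 0 receives 86; imitating at a* yields 111 − 12.3·a*².
Indifference: 86 = 111 − 12.3·a*², so a*² = (111 − 86) / 12.3 ≈ 2.0325.
a* = √2.0325 ≈ 1.43.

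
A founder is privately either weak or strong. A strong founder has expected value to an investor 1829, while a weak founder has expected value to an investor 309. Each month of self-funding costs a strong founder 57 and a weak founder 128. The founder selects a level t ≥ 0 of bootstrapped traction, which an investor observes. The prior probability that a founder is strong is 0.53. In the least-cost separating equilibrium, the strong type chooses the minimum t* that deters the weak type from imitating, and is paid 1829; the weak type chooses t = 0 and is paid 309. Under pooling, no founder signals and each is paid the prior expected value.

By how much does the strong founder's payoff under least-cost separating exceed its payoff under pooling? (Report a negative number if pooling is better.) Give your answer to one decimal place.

Least-cost separating signal: t* solves 309 = 1829 − 128·t*, so t* = (1829 − 309)/128 = 11.875.
Strong type's separating payoff: 1829 − 57 × t* = 1829 − 57 × (1829 − 309)/128 = 1829 − 86640/128 = 1152.125.
Pooling payoff: 0.53 × 1829 + 0.47 × 309 = 1114.6.
Difference: 1152.125 − 1114.6 = 37.525, i.e. 37.5 to one decimal place.
The strong type prefers to separate.

37.5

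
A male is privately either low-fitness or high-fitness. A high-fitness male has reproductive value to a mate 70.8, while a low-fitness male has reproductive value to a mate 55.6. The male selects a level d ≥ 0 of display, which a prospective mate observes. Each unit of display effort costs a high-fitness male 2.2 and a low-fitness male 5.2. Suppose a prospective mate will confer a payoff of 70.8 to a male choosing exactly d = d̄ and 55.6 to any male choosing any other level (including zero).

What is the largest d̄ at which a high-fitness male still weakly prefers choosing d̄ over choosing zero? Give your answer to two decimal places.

6.91

Choosing d̄ yields the high-fitness type 70.8 − 2.2·d̄; choosing zero yields 55.6.
The high-fitness type is indifferent at 70.8 − 2.2·d̄ = 55.6, i.e. d̄ = (70.8 − 55.6) / 2.2 ≈ 6.91.
For any d̄ above 6.91 the high-fitness type would rather pool at zero, so separation collapses.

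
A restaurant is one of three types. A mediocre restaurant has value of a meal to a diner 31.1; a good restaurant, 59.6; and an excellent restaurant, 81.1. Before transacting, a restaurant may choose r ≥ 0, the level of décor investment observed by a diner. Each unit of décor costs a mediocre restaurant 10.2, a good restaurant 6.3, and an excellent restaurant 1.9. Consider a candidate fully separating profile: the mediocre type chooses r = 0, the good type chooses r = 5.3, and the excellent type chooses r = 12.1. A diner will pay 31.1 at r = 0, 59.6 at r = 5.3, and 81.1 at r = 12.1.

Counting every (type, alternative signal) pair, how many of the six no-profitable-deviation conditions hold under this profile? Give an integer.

Excellent (own payoff 81.1 − 1.9×12.1 = 58.11): to r=0 gives 31.1 → no gain ✓; to r=5.3 gives 59.6 − 1.9×5.3 = 49.53 → no gain ✓.
Mediocre (own payoff 31.1): to r=5.3 gives 59.6 − 10.2×5.3 = 5.54 → no gain ✓; to r=12.1 gives 81.1 − 10.2×12.1 = -42.32 → no gain ✓.
Good (own payoff 59.6 − 6.3×5.3 = 26.21): to r=0 gives 31.1 → profitable ✗; to r=12.1 gives 81.1 − 6.3×12.1 = 4.87 → no gain ✓.
5 of the 6 constraints hold; not an equilibrium.

5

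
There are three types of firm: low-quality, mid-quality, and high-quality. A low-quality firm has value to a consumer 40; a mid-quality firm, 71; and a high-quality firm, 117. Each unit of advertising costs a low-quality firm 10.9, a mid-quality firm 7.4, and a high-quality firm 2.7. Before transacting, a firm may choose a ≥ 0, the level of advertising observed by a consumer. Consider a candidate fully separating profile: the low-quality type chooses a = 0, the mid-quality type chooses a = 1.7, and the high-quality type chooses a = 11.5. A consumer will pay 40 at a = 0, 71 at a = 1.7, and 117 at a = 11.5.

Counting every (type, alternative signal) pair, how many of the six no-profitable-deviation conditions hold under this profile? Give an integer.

Mid-quality (own payoff 71 − 7.4×1.7 = 58.42): to a=0 gives 40 → no gain ✓; to a=11.5 gives 117 − 7.4×11.5 = 31.9 → no gain ✓.
Low-quality (own payoff 40): to a=1.7 gives 71 − 10.9×1.7 = 52.47 → profitable ✗; to a=11.5 gives 117 − 10.9×11.5 = -8.35 → no gain ✓.
High-quality (own payoff 117 − 2.7×11.5 = 85.95): to a=0 gives 40 → no gain ✓; to a=1.7 gives 71 − 2.7×1.7 = 66.41 → no gain ✓.
5 of the 6 constraints hold; not an equilibrium.

5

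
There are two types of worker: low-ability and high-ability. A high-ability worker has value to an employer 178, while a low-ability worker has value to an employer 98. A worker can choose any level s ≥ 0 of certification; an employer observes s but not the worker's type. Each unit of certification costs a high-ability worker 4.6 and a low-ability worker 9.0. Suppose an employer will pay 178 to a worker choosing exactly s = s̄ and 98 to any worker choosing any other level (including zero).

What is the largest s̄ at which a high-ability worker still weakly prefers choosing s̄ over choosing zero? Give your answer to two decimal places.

17.39

Choosing s̄ yields the high-ability type 178 − 4.6·s̄; choosing zero yields 98.
The high-ability type is indifferent at 178 − 4.6·s̄ = 98, i.e. s̄ = (178 − 98) / 4.6 ≈ 17.39.
For any s̄ above 17.39 the high-ability type would rather pool at zero, so separation collapses.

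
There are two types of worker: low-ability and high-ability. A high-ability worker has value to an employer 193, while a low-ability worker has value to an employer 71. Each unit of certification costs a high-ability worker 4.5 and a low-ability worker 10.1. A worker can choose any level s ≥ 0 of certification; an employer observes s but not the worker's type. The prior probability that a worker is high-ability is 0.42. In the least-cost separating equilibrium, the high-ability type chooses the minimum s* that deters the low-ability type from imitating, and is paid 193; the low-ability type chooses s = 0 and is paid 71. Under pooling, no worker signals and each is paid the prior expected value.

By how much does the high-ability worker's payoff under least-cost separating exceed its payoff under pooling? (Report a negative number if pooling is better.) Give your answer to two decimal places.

16.40

Least-cost separating signal: s* solves 71 = 193 − 10.1·s*, so s* = (193 − 71)/10.1 ≈ 12.0792.
High-ability type's separating payoff: 193 − 4.5 × s* = 193 − 4.5 × (193 − 71)/10.1 = 193 − 549/10.1 ≈ 138.6436.
Pooling payoff: 0.42 × 193 + 0.58 × 71 = 122.24.
Difference: 138.6436 − 122.24 = 16.4036, i.e. 16.40 to two decimal places.
The high-ability type prefers to separate.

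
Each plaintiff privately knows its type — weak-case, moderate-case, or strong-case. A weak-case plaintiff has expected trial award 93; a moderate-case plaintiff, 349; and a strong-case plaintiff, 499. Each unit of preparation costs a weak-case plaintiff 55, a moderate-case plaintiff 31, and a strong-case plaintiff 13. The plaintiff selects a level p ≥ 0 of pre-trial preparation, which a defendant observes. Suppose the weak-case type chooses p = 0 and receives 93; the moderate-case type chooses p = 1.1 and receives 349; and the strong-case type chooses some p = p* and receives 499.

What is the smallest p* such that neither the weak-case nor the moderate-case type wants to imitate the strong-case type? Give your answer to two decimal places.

7.38

Weak-case type (on-path payoff 93) won't mimic when 93 ≥ 499 − 55·p*, i.e. p* ≥ 7.38.
Moderate-case type (on-path payoff 349 − 31×1.1 = 314.9) won't mimic when 314.9 ≥ 499 − 31·p*, i.e. p* ≥ 5.94.
Both must hold, so p* = max(7.38, 5.94) = 7.38. The weak-case type's constraint binds.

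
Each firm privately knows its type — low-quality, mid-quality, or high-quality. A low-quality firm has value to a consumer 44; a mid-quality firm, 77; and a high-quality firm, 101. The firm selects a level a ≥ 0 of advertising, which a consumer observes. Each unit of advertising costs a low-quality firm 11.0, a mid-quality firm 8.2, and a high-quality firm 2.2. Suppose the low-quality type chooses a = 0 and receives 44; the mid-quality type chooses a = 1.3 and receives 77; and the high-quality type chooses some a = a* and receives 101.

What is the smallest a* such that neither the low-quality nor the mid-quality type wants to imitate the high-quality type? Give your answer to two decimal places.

5.18

Low-quality type (on-path payoff 44) won't mimic when 44 ≥ 101 − 11.0·a*, i.e. a* ≥ 5.18.
Mid-quality type (on-path payoff 77 − 8.2×1.3 = 66.34) won't mimic when 66.34 ≥ 101 − 8.2·a*, i.e. a* ≥ 4.23.
Both must hold, so a* = max(5.18, 4.23) = 5.18. The low-quality type's constraint binds.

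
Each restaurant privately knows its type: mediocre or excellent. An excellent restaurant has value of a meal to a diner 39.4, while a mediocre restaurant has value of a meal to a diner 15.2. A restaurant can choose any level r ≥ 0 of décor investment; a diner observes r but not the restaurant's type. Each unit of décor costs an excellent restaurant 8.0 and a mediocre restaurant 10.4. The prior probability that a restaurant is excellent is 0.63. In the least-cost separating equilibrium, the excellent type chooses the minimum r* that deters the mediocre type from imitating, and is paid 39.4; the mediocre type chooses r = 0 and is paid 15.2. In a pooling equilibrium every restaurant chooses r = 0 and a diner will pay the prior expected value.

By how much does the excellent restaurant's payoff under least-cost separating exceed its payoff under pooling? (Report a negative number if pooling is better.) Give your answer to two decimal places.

Least-cost separating signal: r* solves 15.2 = 39.4 − 10.4·r*, so r* = (39.4 − 15.2)/10.4 ≈ 2.3269.
Excellent type's separating payoff: 39.4 − 8.0 × r* = 39.4 − 8.0 × (39.4 − 15.2)/10.4 = 39.4 − 193.6/10.4 ≈ 20.7846.
Pooling payoff: 0.63 × 39.4 + 0.37 × 15.2 = 30.446.
Difference: 20.7846 − 30.446 = -9.6614, i.e. -9.66 to two decimal places.
The excellent type would prefer the pooling outcome.

-9.66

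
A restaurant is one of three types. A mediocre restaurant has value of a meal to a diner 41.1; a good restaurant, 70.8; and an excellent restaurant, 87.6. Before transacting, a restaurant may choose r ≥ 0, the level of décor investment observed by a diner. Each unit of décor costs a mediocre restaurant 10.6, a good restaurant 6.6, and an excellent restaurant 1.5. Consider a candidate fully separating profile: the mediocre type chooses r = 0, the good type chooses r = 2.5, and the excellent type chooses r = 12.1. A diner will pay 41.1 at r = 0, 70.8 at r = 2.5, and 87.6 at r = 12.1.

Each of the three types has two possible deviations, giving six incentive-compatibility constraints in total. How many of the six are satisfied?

5

Mediocre (own payoff 41.1): to r=2.5 gives 70.8 − 10.6×2.5 = 44.3 → profitable ✗; to r=12.1 gives 87.6 − 10.6×12.1 = -40.66 → no gain ✓.
Excellent (own payoff 87.6 − 1.5×12.1 = 69.45): to r=0 gives 41.1 → no gain ✓; to r=2.5 gives 70.8 − 1.5×2.5 = 67.05 → no gain ✓.
Good (own payoff 70.8 − 6.6×2.5 = 54.3): to r=0 gives 41.1 → no gain ✓; to r=12.1 gives 87.6 − 6.6×12.1 = 7.74 → no gain ✓.
5 of the 6 constraints hold; not an equilibrium.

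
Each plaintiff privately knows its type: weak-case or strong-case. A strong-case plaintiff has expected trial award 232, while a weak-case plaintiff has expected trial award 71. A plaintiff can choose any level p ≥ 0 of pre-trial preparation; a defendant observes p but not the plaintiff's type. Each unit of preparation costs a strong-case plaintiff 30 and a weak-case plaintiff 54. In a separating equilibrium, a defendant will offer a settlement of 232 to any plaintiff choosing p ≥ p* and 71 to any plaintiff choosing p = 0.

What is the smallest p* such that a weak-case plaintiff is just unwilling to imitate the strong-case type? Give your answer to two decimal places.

2.98

A weak-case plaintiff choosing p = 0 receives 71.
Imitating at p* instead would pay 232 at cost 54·p*, netting 232 − 54·p*.
Indifference: 71 = 232 − 54·p*, so p* = (232 − 71) / 54 ≈ 2.98.
This is the weak-case type's binding incentive-compatibility constraint; any p ≥ 2.98 sustains separation on that side.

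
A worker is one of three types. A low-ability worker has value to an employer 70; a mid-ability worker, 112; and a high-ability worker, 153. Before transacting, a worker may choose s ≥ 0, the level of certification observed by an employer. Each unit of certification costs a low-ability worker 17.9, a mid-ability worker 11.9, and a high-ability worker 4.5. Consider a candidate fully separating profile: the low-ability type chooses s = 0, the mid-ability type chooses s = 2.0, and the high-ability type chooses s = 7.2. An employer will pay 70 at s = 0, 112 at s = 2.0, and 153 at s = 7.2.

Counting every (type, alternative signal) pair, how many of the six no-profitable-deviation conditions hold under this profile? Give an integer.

5

Low-ability (own payoff 70): to s=2.0 gives 112 − 17.9×2.0 = 76.2 → profitable ✗; to s=7.2 gives 153 − 17.9×7.2 = 24.12 → no gain ✓.
Mid-ability (own payoff 112 − 11.9×2.0 = 88.2): to s=0 gives 70 → no gain ✓; to s=7.2 gives 153 − 11.9×7.2 = 67.32 → no gain ✓.
High-ability (own payoff 153 − 4.5×7.2 = 120.6): to s=0 gives 70 → no gain ✓; to s=2.0 gives 112 − 4.5×2.0 = 103 → no gain ✓.
5 of the 6 constraints hold; not an equilibrium.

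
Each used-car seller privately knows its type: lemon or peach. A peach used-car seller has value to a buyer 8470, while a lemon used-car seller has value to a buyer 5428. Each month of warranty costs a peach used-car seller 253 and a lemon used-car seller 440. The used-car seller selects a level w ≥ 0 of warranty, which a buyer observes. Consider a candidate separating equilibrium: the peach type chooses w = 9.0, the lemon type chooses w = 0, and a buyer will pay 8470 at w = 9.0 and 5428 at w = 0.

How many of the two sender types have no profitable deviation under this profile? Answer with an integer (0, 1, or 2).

2

Peach type: signal → 8470 − 253 × 9.0 = 6193; deviate to 0 → 5428. IC holds (6193 ≥ 5428).
Lemon type: stay at 0 → 5428; mimic → 8470 − 440 × 9.0 = 4510. IC holds (5428 ≥ 4510).
2 of 2 constraints hold, so this is a separating equilibrium.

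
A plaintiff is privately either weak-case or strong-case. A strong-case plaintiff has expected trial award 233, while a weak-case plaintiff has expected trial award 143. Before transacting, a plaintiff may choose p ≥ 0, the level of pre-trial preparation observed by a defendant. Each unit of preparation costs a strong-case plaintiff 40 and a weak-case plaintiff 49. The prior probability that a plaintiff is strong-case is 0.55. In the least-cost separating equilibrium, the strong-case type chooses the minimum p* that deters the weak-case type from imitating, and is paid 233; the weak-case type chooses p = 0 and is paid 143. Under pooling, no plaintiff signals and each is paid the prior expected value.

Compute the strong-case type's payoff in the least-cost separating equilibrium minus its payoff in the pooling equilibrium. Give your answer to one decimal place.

-33.0

Least-cost separating signal: p* solves 143 = 233 − 49·p*, so p* = (233 − 143)/49 ≈ 1.8367.
Strong-case type's separating payoff: 233 − 40 × p* = 233 − 40 × (233 − 143)/49 = 233 − 3600/49 ≈ 159.531.
Pooling payoff: 0.55 × 233 + 0.45 × 143 = 192.5.
Difference: 159.531 − 192.5 = -32.969, i.e. -33.0 to one decimal place.
The strong-case type would prefer the pooling outcome.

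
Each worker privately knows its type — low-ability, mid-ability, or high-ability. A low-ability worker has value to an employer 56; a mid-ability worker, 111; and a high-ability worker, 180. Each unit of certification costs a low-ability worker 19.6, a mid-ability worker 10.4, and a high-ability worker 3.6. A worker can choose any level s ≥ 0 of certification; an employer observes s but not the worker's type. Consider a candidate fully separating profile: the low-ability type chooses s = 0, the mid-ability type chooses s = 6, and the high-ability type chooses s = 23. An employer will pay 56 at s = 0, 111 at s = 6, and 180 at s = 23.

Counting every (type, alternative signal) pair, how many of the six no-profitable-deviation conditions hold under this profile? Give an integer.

5

Mid-ability (own payoff 111 − 10.4×6 = 48.6): to s=0 gives 56 → profitable ✗; to s=23 gives 180 − 10.4×23 = -59.2 → no gain ✓.
High-ability (own payoff 180 − 3.6×23 = 97.2): to s=0 gives 56 → no gain ✓; to s=6 gives 111 − 3.6×6 = 89.4 → no gain ✓.
Low-ability (own payoff 56): to s=6 gives 111 − 19.6×6 = -6.6 → no gain ✓; to s=23 gives 180 − 19.6×23 = -270.8 → no gain ✓.
5 of the 6 constraints hold; not an equilibrium.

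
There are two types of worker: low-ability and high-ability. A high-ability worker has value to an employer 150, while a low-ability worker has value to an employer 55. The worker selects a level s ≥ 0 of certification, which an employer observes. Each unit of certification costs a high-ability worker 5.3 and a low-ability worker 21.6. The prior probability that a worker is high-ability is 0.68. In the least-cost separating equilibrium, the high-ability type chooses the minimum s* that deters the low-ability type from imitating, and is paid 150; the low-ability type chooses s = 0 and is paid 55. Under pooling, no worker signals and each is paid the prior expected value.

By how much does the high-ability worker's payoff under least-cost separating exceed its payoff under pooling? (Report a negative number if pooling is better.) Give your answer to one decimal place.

7.1

Least-cost separating signal: s* solves 55 = 150 − 21.6·s*, so s* = (150 − 55)/21.6 ≈ 4.3981.
High-ability type's separating payoff: 150 − 5.3 × s* = 150 − 5.3 × (150 − 55)/21.6 = 150 − 503.5/21.6 ≈ 126.690.
Pooling payoff: 0.68 × 150 + 0.32 × 55 = 119.6.
Difference: 126.690 − 119.6 = 7.09, i.e. 7.1 to one decimal place.
The high-ability type prefers to separate.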